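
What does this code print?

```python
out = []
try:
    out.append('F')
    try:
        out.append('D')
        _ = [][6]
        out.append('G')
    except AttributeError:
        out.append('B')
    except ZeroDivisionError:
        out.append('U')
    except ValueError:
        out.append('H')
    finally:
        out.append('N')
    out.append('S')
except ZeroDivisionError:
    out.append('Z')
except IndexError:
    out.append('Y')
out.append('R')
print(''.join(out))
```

Execution trace: 'F' (try body) → 'D' (inner try body) → 'N' (inner finally) → 'Y' (except IndexError) → 'R' (after the try/except). Output: FDNYR

Answer: FDNYR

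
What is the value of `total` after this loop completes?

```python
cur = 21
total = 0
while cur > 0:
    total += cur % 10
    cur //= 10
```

Sum digits of 21
`total` takes the values: 0 → 1 → 3

Answer: 3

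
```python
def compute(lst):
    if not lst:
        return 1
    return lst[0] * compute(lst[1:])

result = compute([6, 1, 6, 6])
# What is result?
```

Product over [6, 1, 6, 6] = 6 * 1 * 6 * 6 = 216

Answer: 216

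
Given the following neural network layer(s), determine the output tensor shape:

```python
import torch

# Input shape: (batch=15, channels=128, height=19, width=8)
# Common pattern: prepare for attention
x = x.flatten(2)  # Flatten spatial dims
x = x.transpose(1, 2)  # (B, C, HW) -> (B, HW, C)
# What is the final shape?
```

Input: (15, 128, 19, 8) -> after flatten(2): (15, 128, 152) -> Output: (15, 152, 128)

Answer: (15, 152, 128)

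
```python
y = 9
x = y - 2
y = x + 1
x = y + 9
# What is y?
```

Trace:
`y = 9` → y = 9
`x = y - 2` → x = 7
`y = x + 1` → y = 8
`x = y + 9` → x = 17
So y = 8

Answer: 8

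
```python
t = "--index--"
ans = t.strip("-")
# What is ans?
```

Trace:
`t = "--index--"` → t = '--index--'
`ans = t.strip("-")` → ans = 'index'
So ans = 'index'

Answer: 'index'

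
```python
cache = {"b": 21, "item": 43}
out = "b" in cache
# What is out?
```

Trace:
`cache = {"b": 21, "item": 43}` → cache = {'b': 21, 'item': 43}
`out = "b" in cache` → out = True
So out = True

Answer: True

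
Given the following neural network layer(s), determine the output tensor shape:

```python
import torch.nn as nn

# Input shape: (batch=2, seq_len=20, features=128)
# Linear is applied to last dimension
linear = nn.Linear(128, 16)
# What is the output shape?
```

Input: (2, 20, 128) -> Output: (2, 20, 16)

Answer: (2, 20, 16)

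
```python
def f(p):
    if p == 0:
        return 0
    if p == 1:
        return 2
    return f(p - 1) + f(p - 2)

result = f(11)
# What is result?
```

Build up from base cases: f(0)=0, f(1)=2, f(2)=2, f(3)=4, f(4)=6, f(5)=10, f(6)=16, ..., f(11)=178

Answer: 178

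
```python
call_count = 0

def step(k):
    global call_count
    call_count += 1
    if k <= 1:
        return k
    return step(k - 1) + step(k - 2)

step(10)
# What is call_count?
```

Calls(k) = 1 + Calls(k-1) + Calls(k-2); Calls(0)=Calls(1)=1. For k=10 this gives 177.

Answer: 177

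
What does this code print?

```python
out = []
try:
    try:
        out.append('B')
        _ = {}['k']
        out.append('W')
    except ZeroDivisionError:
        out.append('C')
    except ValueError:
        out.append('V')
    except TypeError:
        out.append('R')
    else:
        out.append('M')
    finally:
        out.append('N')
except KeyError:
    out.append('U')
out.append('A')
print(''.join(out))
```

Execution trace: 'B' (try body) → 'N' (finally) → 'U' (outer except KeyError) → 'A' (after the try/except). Output: BNUA

Answer: BNUA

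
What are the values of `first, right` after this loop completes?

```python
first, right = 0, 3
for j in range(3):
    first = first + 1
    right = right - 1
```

first goes 0→3, right goes 3→0
`first, right` takes the values: (0, 3) → (1, 3) → (1, 2) → (2, 2) → (2, 1) → (3, 1) → (3, 0)

Answer: 3, 0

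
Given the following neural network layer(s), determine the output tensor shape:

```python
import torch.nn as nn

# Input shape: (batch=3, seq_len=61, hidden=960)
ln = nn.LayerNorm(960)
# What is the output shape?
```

Input: (3, 61, 960) -> Output: (3, 61, 960)

Answer: (3, 61, 960)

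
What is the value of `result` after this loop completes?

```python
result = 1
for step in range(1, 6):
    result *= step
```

5! = 120
`result` takes the values: 1 → 2 → 6 → 24 → 120

Answer: 120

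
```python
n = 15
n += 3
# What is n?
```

Trace:
`n = 15` → n = 15
`n += 3` → n = 18
So n = 18

Answer: 18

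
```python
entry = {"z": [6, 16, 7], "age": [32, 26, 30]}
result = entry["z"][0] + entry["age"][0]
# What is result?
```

Trace:
`entry = {"z": [6, 16, 7], "age": [32, 26, 30]}` → entry = {'z': [6, 16, 7], 'age': [32, 26, 30]}
`result = entry["z"][0] + entry["age"][0]` → result = 38
So result = 38

Answer: 38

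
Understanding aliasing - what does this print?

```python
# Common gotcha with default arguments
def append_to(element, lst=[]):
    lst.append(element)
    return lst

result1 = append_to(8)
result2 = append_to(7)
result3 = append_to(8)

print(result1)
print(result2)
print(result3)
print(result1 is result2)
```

Key concept: mutable default argument gotcha.
Step by step:
`result1 = append_to(8)` → result1 = [8]
`result2 = append_to(7)` → result1 = [8, 7] (same object as result2); result2 = [8, 7] (same object as result1)
`result3 = append_to(8)` → result1 = [8, 7, 8] (same object as result2, result3); result2 = [8, 7, 8] (same object as result1, result3); result3 = [8, 7, 8] (same object as result1, result2)
`print(result1)` → prints [8, 7, 8]
`print(result2)` → prints [8, 7, 8]
`print(result3)` → prints [8, 7, 8]
`print(result1 is result2)` → prints True

Answer:
[8, 7, 8]
[8, 7, 8]
[8, 7, 8]
True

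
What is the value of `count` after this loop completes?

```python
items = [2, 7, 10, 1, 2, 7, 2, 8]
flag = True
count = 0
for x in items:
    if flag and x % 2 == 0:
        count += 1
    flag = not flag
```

Count even values at even positions
`count` takes the values: 0 → 1 → 2 → 3 → 4

Answer: 4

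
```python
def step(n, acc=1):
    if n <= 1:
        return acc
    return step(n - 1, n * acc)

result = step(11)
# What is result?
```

Accumulator trace (n, acc): (11, 1) -> (10, 11) -> (9, 110) -> (8, 990) -> (7, 7920) -> (6, 55440) -> (5, 332640) -> (4, 1663200) -> (3, 6652800) -> (2, 19958400) -> (1, 39916800) -> return 39916800

Answer: 39916800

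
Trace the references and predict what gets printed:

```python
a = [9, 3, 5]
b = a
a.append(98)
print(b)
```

Key concept: basic list aliasing.
Step by step:
`a = [9, 3, 5]` → a = [9, 3, 5]
`b = a` → b = [9, 3, 5] (same object as a)
`a.append(98)` → a = [9, 3, 5, 98] (same object as b); b = [9, 3, 5, 98] (same object as a)
`print(b)` → prints [9, 3, 5, 98]

Answer: [9, 3, 5, 98]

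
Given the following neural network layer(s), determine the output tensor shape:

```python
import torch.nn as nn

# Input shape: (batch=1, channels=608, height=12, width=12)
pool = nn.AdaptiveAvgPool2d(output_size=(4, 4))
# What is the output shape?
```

Input: (1, 608, 12, 12) -> Output: (1, 608, 4, 4)

Answer: (1, 608, 4, 4)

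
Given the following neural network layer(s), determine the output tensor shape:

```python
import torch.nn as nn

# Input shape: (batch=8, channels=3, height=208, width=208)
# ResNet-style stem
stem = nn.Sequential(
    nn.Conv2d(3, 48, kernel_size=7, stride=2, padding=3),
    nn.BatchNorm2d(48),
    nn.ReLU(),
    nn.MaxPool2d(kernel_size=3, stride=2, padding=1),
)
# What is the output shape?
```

Input: (8, 3, 208, 208) -> after Conv2d 7x7 stride=2: (8, 48, 104, 104) -> Output: (8, 48, 52, 52)

Answer: (8, 48, 52, 52)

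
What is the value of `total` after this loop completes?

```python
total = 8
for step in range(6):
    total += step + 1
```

Start at 8, add 1 to 6 = 29
`total` takes the values: 8 → 9 → 11 → 14 → 18 → 23 → 29

Answer: 29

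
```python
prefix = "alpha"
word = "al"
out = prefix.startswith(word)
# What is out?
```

Trace:
`prefix = "alpha"` → prefix = 'alpha'
`word = "al"` → word = 'al'
`out = prefix.startswith(word)` → out = True
So out = True

Answer: True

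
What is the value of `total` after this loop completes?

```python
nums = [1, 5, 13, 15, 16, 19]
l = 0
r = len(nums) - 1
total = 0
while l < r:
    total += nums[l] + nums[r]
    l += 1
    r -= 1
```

Sum of pairs from ends
`total` takes the values: 0 → 20 → 41 → 69

Answer: 69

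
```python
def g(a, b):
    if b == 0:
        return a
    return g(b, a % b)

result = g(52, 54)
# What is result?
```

g(52, 54) -> g(54, 52) -> g(52, 2) -> g(2, 0) -> 2

Answer: 2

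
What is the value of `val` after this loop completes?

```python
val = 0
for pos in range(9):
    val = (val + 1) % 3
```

Increment mod 3, 9 times = 0
`val` takes the values: 0 → 1 → 2 → 0 → 1 → 2 → 0 → 1 → 2 → 0

Answer: 0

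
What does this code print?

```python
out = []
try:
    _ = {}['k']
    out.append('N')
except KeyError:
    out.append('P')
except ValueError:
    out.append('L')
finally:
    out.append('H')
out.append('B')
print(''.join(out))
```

Execution trace: 'P' (except KeyError) → 'H' (finally) → 'B' (after the try/except). Output: PHB

Answer: PHB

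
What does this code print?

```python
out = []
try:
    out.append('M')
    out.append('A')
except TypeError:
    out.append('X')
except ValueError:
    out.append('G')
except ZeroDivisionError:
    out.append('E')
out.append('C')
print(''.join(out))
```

Execution trace: 'M' (try body) → 'A' (try body, no exception) → 'C' (after the try/except). Output: MAC

Answer: MAC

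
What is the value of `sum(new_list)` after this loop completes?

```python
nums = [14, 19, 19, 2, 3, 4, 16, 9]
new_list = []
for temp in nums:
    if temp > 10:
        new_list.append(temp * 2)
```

Sum of doubled values > 10
`new_list` takes the values: [] → [28] → [28, 38] → [28, 38, 38] → [28, 38, 38, 32]
So `sum(new_list)` = 136

Answer: 136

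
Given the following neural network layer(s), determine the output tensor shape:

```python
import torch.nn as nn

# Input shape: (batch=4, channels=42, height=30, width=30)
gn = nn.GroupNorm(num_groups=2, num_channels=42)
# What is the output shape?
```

Input: (4, 42, 30, 30) -> Output: (4, 42, 30, 30)

Answer: (4, 42, 30, 30)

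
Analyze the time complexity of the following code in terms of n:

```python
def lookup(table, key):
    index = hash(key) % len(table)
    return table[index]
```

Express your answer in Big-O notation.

This is Hash table lookup (average case). Time complexity: O(1).

Answer: O(1)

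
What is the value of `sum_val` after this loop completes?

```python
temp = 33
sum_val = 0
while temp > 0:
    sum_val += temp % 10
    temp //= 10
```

Sum digits of 33
`sum_val` takes the values: 0 → 3 → 6

Answer: 6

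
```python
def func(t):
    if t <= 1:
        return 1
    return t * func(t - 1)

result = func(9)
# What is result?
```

func(9) = 9 * 8 * 7 * 6 * 5 * 4 * 3 * 2 * 1 = 362880

Answer: 362880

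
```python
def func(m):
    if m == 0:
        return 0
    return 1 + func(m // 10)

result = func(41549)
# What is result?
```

Count of digits of 41549: 5

Answer: 5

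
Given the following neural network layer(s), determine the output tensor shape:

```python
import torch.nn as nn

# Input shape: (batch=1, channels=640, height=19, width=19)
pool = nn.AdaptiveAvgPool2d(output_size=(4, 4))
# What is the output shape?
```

Input: (1, 640, 19, 19) -> Output: (1, 640, 4, 4)

Answer: (1, 640, 4, 4)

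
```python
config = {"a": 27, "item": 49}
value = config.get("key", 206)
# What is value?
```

Trace:
`config = {"a": 27, "item": 49}` → config = {'a': 27, 'item': 49}
`value = config.get("key", 206)` → value = 206
So value = 206

Answer: 206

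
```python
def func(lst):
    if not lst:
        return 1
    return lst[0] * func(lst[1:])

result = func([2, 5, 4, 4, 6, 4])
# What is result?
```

Product over [2, 5, 4, 4, 6, 4] = 2 * 5 * 4 * 4 * 6 * 4 = 3840

Answer: 3840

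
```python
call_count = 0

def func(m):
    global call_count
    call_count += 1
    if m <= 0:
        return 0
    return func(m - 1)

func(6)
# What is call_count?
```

Linear recursion stepping by 1: 7 calls from m=6 down to ≤0.

Answer: 7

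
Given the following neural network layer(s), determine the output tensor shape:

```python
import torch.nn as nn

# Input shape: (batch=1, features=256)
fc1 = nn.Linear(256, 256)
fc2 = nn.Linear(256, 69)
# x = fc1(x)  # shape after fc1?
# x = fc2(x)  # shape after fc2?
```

Input: (1, 256) -> after fc1: (1, 256) -> Output: (1, 69)

Answer: (1, 69)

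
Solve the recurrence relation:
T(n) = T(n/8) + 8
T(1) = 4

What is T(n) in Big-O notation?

Each step divides n by 8 and adds 8. After log_8(n) steps we reach T(1)=4. So T(n) = 8·log_8(n) + 4 = O(log n).

Answer: O(log n)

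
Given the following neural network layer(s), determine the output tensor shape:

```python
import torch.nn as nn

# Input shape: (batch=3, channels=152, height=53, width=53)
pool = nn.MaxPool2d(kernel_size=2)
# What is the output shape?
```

Input: (3, 152, 53, 53) -> Output: (3, 152, 26, 26)

Answer: (3, 152, 26, 26)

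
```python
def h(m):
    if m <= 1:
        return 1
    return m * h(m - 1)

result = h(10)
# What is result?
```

h(10) = 10 * 9 * 8 * 7 * 6 * 5 * 4 * 3 * 2 * 1 = 3628800

Answer: 3628800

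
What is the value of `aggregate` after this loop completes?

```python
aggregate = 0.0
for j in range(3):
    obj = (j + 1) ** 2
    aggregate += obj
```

Sum of squared losses 1² + 2² + ... + 3²
`aggregate` takes the values: 0.0 → 1.0 → 5.0 → 14.0

Answer: 14.0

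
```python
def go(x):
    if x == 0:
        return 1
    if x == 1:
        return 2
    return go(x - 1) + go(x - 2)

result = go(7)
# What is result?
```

Build up from base cases: go(0)=1, go(1)=2, go(2)=3, go(3)=5, go(4)=8, go(5)=13, go(6)=21, ..., go(7)=34

Answer: 34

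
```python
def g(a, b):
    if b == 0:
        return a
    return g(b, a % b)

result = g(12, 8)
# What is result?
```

g(12, 8) -> g(8, 4) -> g(4, 0) -> 4

Answer: 4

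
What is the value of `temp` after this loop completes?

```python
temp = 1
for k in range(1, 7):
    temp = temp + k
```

Start at 1, add 1 through 6
`temp` takes the values: 1 → 2 → 4 → 7 → 11 → 16 → 22

Answer: 22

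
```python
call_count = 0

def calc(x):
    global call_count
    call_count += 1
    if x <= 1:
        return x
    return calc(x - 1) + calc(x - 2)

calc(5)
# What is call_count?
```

Calls(x) = 1 + Calls(x-1) + Calls(x-2); Calls(0)=Calls(1)=1. For x=5 this gives 15.

Answer: 15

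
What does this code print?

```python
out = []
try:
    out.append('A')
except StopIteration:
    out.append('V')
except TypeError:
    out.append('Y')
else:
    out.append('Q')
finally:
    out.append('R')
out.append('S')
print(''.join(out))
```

Execution trace: 'A' (try body, no exception) → 'Q' (else) → 'R' (finally) → 'S' (after the try/except). Output: AQRS

Answer: AQRS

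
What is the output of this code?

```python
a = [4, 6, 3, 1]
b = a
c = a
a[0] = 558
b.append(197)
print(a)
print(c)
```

Key concept: multiple aliases.
Step by step:
`a = [4, 6, 3, 1]` → a = [4, 6, 3, 1]
`b = a` → b = [4, 6, 3, 1] (same object as a)
`c = a` → c = [4, 6, 3, 1] (same object as a, b)
`a[0] = 558` → a = [558, 6, 3, 1] (same object as b, c); b = [558, 6, 3, 1] (same object as a, c); c = [558, 6, 3, 1] (same object as a, b)
`b.append(197)` → a = [558, 6, 3, 1, 197] (same object as b, c); b = [558, 6, 3, 1, 197] (same object as a, c); c = [558, 6, 3, 1, 197] (same object as a, b)
`print(a)` → prints [558, 6, 3, 1, 197]
`print(c)` → prints [558, 6, 3, 1, 197]

Answer:
[558, 6, 3, 1, 197]
[558, 6, 3, 1, 197]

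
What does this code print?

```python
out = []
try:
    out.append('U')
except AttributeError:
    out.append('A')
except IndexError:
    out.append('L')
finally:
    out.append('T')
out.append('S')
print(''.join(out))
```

Execution trace: 'U' (try body, no exception) → 'T' (finally) → 'S' (after the try/except). Output: UTS

Answer: UTS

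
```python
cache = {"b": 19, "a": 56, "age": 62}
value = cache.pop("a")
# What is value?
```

Trace:
`cache = {"b": 19, "a": 56, "age": 62}` → cache = {'b': 19, 'a': 56, 'age': 62}
`value = cache.pop("a")` → cache = {'b': 19, 'age': 62}; value = 56
So value = 56

Answer: 56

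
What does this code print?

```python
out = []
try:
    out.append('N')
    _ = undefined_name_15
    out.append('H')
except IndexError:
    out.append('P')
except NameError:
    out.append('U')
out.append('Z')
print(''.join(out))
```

Execution trace: 'N' (try body) → 'U' (except NameError) → 'Z' (after the try/except). Output: NUZ

Answer: NUZ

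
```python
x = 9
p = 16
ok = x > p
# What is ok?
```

Trace:
`x = 9` → x = 9
`p = 16` → p = 16
`ok = x > p` → ok = False
So ok = False

Answer: False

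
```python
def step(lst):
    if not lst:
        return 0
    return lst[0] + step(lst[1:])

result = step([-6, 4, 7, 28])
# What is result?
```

(-6) + 4 + 7 + 28 + 0 = 33

Answer: 33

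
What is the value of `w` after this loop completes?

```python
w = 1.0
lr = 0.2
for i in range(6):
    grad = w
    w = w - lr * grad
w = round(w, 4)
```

Gradient descent: w = 1.0 * (1 - 0.2)^6
`w` takes the values: 1.0 → 0.8 → 0.64 → 0.512 → 0.4096 → 0.32768 → 0.262144 → 0.2621

Answer: 0.2621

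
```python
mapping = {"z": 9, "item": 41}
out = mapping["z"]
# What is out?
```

Trace:
`mapping = {"z": 9, "item": 41}` → mapping = {'z': 9, 'item': 41}
`out = mapping["z"]` → out = 9
So out = 9

Answer: 9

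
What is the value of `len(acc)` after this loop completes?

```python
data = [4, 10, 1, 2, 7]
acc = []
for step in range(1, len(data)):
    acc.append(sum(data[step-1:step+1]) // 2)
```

Number of 2-element averages
`acc` takes the values: [] → [7] → [7, 5] → [7, 5, 1] → [7, 5, 1, 4]
So `len(acc)` = 4

Answer: 4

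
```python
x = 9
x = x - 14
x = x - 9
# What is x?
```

Trace:
`x = 9` → x = 9
`x = x - 14` → x = -5
`x = x - 9` → x = -14
So x = -14

Answer: -14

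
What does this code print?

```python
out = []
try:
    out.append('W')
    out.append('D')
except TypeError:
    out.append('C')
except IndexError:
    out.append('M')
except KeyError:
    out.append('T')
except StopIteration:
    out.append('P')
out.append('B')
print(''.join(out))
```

Execution trace: 'W' (try body) → 'D' (try body, no exception) → 'B' (after the try/except). Output: WDB

Answer: WDB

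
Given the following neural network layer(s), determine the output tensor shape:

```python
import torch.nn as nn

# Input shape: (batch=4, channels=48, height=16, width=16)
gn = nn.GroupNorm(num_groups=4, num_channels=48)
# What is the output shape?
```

Input: (4, 48, 16, 16) -> Output: (4, 48, 16, 16)

Answer: (4, 48, 16, 16)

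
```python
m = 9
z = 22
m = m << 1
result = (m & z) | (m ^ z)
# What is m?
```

Trace:
`m = 9` → m = 9
`z = 22` → z = 22
`m = m << 1` → m = 18
`result = (m & z) | (m ^ z)` → result = 22
So m = 18

Answer: 18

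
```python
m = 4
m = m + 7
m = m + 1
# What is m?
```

Trace:
`m = 4` → m = 4
`m = m + 7` → m = 11
`m = m + 1` → m = 12
So m = 12

Answer: 12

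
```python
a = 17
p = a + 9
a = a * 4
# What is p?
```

Trace:
`a = 17` → a = 17
`p = a + 9` → p = 26
`a = a * 4` → a = 68
So p = 26

Answer: 26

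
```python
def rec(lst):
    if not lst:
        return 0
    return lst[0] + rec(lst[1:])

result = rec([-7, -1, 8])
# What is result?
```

(-7) + (-1) + 8 + 0 = 0

Answer: 0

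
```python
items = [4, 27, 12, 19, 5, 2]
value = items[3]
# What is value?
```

Trace:
`items = [4, 27, 12, 19, 5, 2]` → items = [4, 27, 12, 19, 5, 2]
`value = items[3]` → value = 19
So value = 19

Answer: 19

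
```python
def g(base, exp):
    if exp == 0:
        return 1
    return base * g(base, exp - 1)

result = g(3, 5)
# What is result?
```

g(3, 5) = 3 * 3 * 3 * 3 * 3 = 243

Answer: 243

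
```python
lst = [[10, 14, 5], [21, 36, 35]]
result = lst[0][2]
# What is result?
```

Trace:
`lst = [[10, 14, 5], [21, 36, 35]]` → lst = [[10, 14, 5], [21, 36, 35]]
`result = lst[0][2]` → result = 5
So result = 5

Answer: 5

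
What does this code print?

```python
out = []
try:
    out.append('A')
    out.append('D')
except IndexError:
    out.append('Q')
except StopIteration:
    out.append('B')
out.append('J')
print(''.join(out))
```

Execution trace: 'A' (try body) → 'D' (try body, no exception) → 'J' (after the try/except). Output: ADJ

Answer: ADJ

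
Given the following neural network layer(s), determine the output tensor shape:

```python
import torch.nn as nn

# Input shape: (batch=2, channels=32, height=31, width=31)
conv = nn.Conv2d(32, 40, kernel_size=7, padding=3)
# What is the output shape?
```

Input: (2, 32, 31, 31) -> Output: (2, 40, 31, 31)

Answer: (2, 40, 31, 31)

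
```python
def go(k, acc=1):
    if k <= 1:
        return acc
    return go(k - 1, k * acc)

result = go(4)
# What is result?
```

Accumulator trace (n, acc): (4, 1) -> (3, 4) -> (2, 12) -> (1, 24) -> return 24

Answer: 24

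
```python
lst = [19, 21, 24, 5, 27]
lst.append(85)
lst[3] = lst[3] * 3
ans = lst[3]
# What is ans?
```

Trace:
`lst = [19, 21, 24, 5, 27]` → lst = [19, 21, 24, 5, 27]
`lst.append(85)` → lst = [19, 21, 24, 5, 27, 85]
`lst[3] = lst[3] * 3` → lst = [19, 21, 24, 15, 27, 85]
`ans = lst[3]` → ans = 15
So ans = 15

Answer: 15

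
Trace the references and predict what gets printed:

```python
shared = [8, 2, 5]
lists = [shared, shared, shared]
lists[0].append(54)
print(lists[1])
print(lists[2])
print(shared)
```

Key concept: list of same reference.
Step by step:
`shared = [8, 2, 5]` → shared = [8, 2, 5]
`lists = [shared, shared, shared]` → lists = [[8, 2, 5], [8, 2, 5], [8, 2, 5]]
`lists[0].append(54)` → shared = [8, 2, 5, 54]; lists = [[8, 2, 5, 54], [8, 2, 5, 54], [8, 2, 5, 54]]
`print(lists[1])` → prints [8, 2, 5, 54]
`print(lists[2])` → prints [8, 2, 5, 54]
`print(shared)` → prints [8, 2, 5, 54]

Answer:
[8, 2, 5, 54]
[8, 2, 5, 54]
[8, 2, 5, 54]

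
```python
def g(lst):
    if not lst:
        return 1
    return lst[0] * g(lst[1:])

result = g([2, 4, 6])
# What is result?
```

Product over [2, 4, 6] = 2 * 4 * 6 = 48

Answer: 48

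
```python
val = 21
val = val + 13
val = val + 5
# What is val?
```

Trace:
`val = 21` → val = 21
`val = val + 13` → val = 34
`val = val + 5` → val = 39
So val = 39

Answer: 39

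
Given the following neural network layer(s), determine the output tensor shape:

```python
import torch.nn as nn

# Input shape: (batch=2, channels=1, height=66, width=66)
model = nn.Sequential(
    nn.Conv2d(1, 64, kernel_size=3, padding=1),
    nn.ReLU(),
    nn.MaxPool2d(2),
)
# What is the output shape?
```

Input: (2, 1, 66, 66) -> after Conv2d: (2, 64, 66, 66) -> after ReLU: (2, 64, 66, 66) -> Output: (2, 64, 33, 33)

Answer: (2, 64, 33, 33)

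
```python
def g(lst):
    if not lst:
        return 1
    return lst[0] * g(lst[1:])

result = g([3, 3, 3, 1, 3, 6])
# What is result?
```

Product over [3, 3, 3, 1, 3, 6] = 3 * 3 * 3 * 1 * 3 * 6 = 486

Answer: 486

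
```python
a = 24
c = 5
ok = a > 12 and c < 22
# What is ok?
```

Trace:
`a = 24` → a = 24
`c = 5` → c = 5
`ok = a > 12 and c < 22` → ok = True
So ok = True

Answer: True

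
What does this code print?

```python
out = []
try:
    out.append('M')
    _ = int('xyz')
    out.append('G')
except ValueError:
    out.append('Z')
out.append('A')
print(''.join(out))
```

Execution trace: 'M' (try body) → 'Z' (except ValueError) → 'A' (after the try/except). Output: MZA

Answer: MZA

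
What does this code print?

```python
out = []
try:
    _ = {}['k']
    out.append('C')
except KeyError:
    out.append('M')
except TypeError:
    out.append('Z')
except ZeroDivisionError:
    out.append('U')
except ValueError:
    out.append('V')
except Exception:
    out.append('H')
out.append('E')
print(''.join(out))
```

Execution trace: 'M' (except KeyError) → 'E' (after the try/except). Output: ME

Answer: ME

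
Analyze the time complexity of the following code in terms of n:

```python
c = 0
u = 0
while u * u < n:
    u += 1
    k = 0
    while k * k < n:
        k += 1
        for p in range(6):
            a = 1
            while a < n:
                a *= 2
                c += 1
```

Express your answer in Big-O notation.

Each loop level contributes: √n × √n × 1 × log n. Multiplying the contributions gives O(n log n).

Answer: O(n log n)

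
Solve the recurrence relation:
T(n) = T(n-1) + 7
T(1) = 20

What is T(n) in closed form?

Unrolling: T(n) = T(1) + 7·(n-1) = 20 + 7(n-1) = 7n + 13.

Answer: T(n) = 7n + 13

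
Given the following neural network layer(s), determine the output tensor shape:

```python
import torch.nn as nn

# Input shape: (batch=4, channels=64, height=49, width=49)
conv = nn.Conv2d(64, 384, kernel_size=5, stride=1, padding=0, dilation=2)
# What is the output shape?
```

Input: (4, 64, 49, 49) -> Output: (4, 384, 41, 41)

Answer: (4, 384, 41, 41)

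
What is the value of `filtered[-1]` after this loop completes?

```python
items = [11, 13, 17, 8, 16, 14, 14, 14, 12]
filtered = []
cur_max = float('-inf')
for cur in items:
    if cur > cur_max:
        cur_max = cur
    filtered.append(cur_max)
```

Running max ends at 17
`filtered` takes the values: [] → [11] → [11, 13] → [11, 13, 17] → [11, 13, 17, 17] → [11, 13, 17, 17, 17] → [11, 13, 17, 17, 17, 17] → [11, 13, 17, 17, 17, 17, 17] → [11, 13, 17, 17, 17, 17, 17, 17] → [11, 13, 17, 17, 17, 17, 17, 17, 17]
So `filtered[-1]` = 17

Answer: 17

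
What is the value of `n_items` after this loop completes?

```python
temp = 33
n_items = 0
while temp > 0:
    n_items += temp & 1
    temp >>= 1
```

Count set bits in 33 (binary: 0b100001)
`n_items` takes the values: 0 → 1 → 2

Answer: 2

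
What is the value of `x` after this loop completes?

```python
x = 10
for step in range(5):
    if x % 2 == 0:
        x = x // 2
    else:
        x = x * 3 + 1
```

Collatz-style transformation from 10
`x` takes the values: 10 → 5 → 16 → 8 → 4 → 2

Answer: 2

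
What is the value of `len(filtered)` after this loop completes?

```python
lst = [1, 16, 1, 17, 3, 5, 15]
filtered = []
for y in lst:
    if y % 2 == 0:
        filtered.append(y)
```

Count even numbers in [1, 16, 1, 17, 3, 5, 15]
`filtered` takes the values: [] → [16]
So `len(filtered)` = 1

Answer: 1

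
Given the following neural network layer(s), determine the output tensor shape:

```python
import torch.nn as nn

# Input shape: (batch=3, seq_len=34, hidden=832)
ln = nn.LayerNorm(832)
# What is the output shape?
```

Input: (3, 34, 832) -> Output: (3, 34, 832)

Answer: (3, 34, 832)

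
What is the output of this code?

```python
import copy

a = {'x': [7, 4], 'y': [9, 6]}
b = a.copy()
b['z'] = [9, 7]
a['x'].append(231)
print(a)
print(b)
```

Key concept: shallow copy of dict with mutable values.
Step by step:
`a = {'x': [7, 4], 'y': [9, 6]}` → a = {'x': [7, 4], 'y': [9, 6]}
`b = a.copy()` → b = {'x': [7, 4], 'y': [9, 6]}
`b['z'] = [9, 7]` → b = {'x': [7, 4], 'y': [9, 6], 'z': [9, 7]}
`a['x'].append(231)` → a = {'x': [7, 4, 231], 'y': [9, 6]}; b = {'x': [7, 4, 231], 'y': [9, 6], 'z': [9, 7]}
`print(a)` → prints {'x': [7, 4, 231], 'y': [9, 6]}
`print(b)` → prints {'x': [7, 4, 231], 'y': [9, 6], 'z': [9, 7]}

Answer:
{'x': [7, 4, 231], 'y': [9, 6]}
{'x': [7, 4, 231], 'y': [9, 6], 'z': [9, 7]}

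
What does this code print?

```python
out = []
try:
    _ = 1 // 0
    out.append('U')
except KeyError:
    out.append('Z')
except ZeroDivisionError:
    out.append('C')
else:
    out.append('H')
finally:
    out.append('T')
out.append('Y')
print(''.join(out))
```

Execution trace: 'C' (except ZeroDivisionError) → 'T' (finally) → 'Y' (after the try/except). Output: CTY

Answer: CTY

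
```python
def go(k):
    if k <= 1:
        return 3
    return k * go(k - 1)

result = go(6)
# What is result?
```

go(6) = 6 * 5 * 4 * 3 * 2 * 3 = 2160

Answer: 2160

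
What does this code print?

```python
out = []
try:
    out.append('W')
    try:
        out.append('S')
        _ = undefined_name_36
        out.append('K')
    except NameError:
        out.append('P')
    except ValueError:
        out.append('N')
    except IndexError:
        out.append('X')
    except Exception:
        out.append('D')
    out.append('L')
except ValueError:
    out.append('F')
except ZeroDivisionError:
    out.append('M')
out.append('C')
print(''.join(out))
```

Execution trace: 'W' (try body) → 'S' (inner try body) → 'P' (inner except NameError) → 'L' (try body, no exception) → 'C' (after the try/except). Output: WSPLC

Answer: WSPLC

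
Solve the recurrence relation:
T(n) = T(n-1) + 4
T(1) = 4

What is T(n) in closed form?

Unrolling: T(n) = T(1) + 4·(n-1) = 4 + 4(n-1) = 4n.

Answer: T(n) = 4n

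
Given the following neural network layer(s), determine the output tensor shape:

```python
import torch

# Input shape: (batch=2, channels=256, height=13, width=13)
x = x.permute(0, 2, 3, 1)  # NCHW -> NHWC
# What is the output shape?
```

Input: (2, 256, 13, 13) -> Output: (2, 13, 13, 256)

Answer: (2, 13, 13, 256)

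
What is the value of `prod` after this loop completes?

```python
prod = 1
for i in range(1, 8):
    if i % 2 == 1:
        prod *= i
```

Product of odd numbers 1 to 7
`prod` takes the values: 1 → 3 → 15 → 105

Answer: 105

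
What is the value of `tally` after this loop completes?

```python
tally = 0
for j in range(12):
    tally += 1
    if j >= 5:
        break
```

Loop breaks when j reaches 5, tally is 6
`tally` takes the values: 0 → 1 → 2 → 3 → 4 → 5 → 6

Answer: 6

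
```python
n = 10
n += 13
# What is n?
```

Trace:
`n = 10` → n = 10
`n += 13` → n = 23
So n = 23

Answer: 23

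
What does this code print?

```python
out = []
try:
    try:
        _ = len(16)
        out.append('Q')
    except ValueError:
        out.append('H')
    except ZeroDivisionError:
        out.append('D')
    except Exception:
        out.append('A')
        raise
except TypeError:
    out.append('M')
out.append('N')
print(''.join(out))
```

Execution trace: 'A' (inner except Exception) → 'M' (outer except TypeError) → 'N' (after the try/except). Output: AMN

Answer: AMN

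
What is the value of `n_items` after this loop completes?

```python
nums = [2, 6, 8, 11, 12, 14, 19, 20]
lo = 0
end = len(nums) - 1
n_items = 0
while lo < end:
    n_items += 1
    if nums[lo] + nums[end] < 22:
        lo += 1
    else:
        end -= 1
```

Steps to find pair summing to 22
`n_items` takes the values: 0 → 1 → 2 → 3 → 4 → 5 → 6 → 7

Answer: 7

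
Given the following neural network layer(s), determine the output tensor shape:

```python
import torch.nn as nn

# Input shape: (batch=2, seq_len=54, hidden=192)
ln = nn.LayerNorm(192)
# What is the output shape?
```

Input: (2, 54, 192) -> Output: (2, 54, 192)

Answer: (2, 54, 192)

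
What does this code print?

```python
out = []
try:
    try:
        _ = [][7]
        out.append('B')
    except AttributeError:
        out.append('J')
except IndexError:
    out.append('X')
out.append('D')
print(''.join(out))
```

Execution trace: 'X' (outer except IndexError) → 'D' (after the try/except). Output: XD

Answer: XD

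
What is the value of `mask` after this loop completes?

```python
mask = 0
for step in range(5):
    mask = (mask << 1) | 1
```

Build 5 consecutive 1-bits: 0b11111
`mask` takes the values: 0 → 1 → 3 → 7 → 15 → 31

Answer: 31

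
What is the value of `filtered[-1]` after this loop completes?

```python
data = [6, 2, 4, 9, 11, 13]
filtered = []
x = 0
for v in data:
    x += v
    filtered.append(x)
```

Cumulative sum ends at 45
`filtered` takes the values: [] → [6] → [6, 8] → [6, 8, 12] → [6, 8, 12, 21] → [6, 8, 12, 21, 32] → [6, 8, 12, 21, 32, 45]
So `filtered[-1]` = 45

Answer: 45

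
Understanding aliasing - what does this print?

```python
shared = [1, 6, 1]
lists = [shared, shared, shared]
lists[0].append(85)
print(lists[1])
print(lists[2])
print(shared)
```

Key concept: list of same reference.
Step by step:
`shared = [1, 6, 1]` → shared = [1, 6, 1]
`lists = [shared, shared, shared]` → lists = [[1, 6, 1], [1, 6, 1], [1, 6, 1]]
`lists[0].append(85)` → shared = [1, 6, 1, 85]; lists = [[1, 6, 1, 85], [1, 6, 1, 85], [1, 6, 1, 85]]
`print(lists[1])` → prints [1, 6, 1, 85]
`print(lists[2])` → prints [1, 6, 1, 85]
`print(shared)` → prints [1, 6, 1, 85]

Answer:
[1, 6, 1, 85]
[1, 6, 1, 85]
[1, 6, 1, 85]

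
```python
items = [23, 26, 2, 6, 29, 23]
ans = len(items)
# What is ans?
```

Trace:
`items = [23, 26, 2, 6, 29, 23]` → items = [23, 26, 2, 6, 29, 23]
`ans = len(items)` → ans = 6
So ans = 6

Answer: 6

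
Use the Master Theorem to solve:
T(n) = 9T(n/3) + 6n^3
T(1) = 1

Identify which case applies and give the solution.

a=9, b=3, f(n)=6n^3. log_3(9) = 2. Since c=3 > 2 and the regularity condition holds (9(n/3)^3 = (9/3^3)n^3 with 9/3^3 < 1), Case 3 applies: T(n) = Θ(f(n)) = O(n^3).

Answer: O(n^3) - Case 3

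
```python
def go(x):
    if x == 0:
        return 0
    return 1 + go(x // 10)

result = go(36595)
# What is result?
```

Count of digits of 36595: 5

Answer: 5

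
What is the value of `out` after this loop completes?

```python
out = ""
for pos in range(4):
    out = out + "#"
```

Repeat '#' 4 times
`out` takes the values: "" → "#" → "##" → "###" → "####"

Answer: "####"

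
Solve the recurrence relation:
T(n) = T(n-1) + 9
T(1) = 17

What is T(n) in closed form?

Unrolling: T(n) = T(1) + 9·(n-1) = 17 + 9(n-1) = 9n + 8.

Answer: T(n) = 9n + 8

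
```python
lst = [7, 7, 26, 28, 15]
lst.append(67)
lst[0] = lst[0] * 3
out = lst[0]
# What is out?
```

Trace:
`lst = [7, 7, 26, 28, 15]` → lst = [7, 7, 26, 28, 15]
`lst.append(67)` → lst = [7, 7, 26, 28, 15, 67]
`lst[0] = lst[0] * 3` → lst = [21, 7, 26, 28, 15, 67]
`out = lst[0]` → out = 21
So out = 21

Answer: 21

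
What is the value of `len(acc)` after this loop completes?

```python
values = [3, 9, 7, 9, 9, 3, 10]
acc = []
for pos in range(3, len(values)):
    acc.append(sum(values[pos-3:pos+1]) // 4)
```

Number of 4-element averages
`acc` takes the values: [] → [7] → [7, 8] → [7, 8, 7] → [7, 8, 7, 7]
So `len(acc)` = 4

Answer: 4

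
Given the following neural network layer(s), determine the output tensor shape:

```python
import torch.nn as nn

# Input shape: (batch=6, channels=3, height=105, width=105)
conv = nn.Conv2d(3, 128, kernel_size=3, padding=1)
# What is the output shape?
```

Input: (6, 3, 105, 105) -> Output: (6, 128, 105, 105)

Answer: (6, 128, 105, 105)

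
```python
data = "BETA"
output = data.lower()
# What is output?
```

Trace:
`data = "BETA"` → data = 'BETA'
`output = data.lower()` → output = 'beta'
So output = 'beta'

Answer: 'beta'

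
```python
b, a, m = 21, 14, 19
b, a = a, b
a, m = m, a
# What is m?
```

Trace:
`b, a, m = 21, 14, 19` → b = 21; a = 14; m = 19
`b, a = a, b` → b = 14; a = 21
`a, m = m, a` → a = 19; m = 21
So m = 21

Answer: 21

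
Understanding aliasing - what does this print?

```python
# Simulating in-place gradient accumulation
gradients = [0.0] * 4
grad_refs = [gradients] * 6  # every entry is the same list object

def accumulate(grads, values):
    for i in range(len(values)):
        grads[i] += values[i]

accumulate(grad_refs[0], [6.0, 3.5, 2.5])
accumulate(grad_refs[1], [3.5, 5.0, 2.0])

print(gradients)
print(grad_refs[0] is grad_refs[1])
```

Key concept: gradient accumulation aliasing.
Step by step:
`gradients = [0.0] * 4` → gradients = [0.0, 0.0, 0.0, 0.0]
`grad_refs = [gradients] * 6` → grad_refs = [[0.0, 0.0, 0.0, 0.0], [0.0, 0.0, 0.0, 0.0], [0.0, 0.0, 0.0, 0.0], [0.0, 0.0, 0.0, 0.0], [0.0, 0.0, 0.0, 0.0], [0.0, 0.0, 0.0, 0.0]]
`accumulate(grad_refs[0], [6.0, 3.5, 2.5])` → gradients = [6.0, 3.5, 2.5, 0.0]; grad_refs = [[6.0, 3.5, 2.5, 0.0], [6.0, 3.5, 2.5, 0.0], [6.0, 3.5, 2.5, 0.0], [6.0, 3.5, 2.5, 0.0], [6.0, 3.5, 2.5, 0.0], [6.0, 3.5, 2.5, 0.0]]
`accumulate(grad_refs[1], [3.5, 5.0, 2.0])` → gradients = [9.5, 8.5, 4.5, 0.0]; grad_refs = [[9.5, 8.5, 4.5, 0.0], [9.5, 8.5, 4.5, 0.0], [9.5, 8.5, 4.5, 0.0], [9.5, 8.5, 4.5, 0.0], [9.5, 8.5, 4.5, 0.0], [9.5, 8.5, 4.5, 0.0]]
`print(gradients)` → prints [9.5, 8.5, 4.5, 0.0]
`print(grad_refs[0] is grad_refs[1])` → prints True

Answer:
[9.5, 8.5, 4.5, 0.0]
True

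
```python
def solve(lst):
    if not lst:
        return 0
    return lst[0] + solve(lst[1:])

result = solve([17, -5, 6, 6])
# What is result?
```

17 + (-5) + 6 + 6 + 0 = 24

Answer: 24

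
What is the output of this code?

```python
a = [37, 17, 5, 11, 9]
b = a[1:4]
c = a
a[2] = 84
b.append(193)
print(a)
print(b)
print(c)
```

Key concept: slice vs alias.
Step by step:
`a = [37, 17, 5, 11, 9]` → a = [37, 17, 5, 11, 9]
`b = a[1:4]` → b = [17, 5, 11]
`c = a` → c = [37, 17, 5, 11, 9] (same object as a)
`a[2] = 84` → a = [37, 17, 84, 11, 9] (same object as c); c = [37, 17, 84, 11, 9] (same object as a)
`b.append(193)` → b = [17, 5, 11, 193]
`print(a)` → prints [37, 17, 84, 11, 9]
`print(b)` → prints [17, 5, 11, 193]
`print(c)` → prints [37, 17, 84, 11, 9]

Answer:
[37, 17, 84, 11, 9]
[17, 5, 11, 193]
[37, 17, 84, 11, 9]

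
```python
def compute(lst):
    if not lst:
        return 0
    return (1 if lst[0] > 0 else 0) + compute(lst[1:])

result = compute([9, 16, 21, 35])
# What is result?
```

Count of positive elements in [9, 16, 21, 35] = 4

Answer: 4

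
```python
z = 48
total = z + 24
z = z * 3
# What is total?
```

Trace:
`z = 48` → z = 48
`total = z + 24` → total = 72
`z = z * 3` → z = 144
So total = 72

Answer: 72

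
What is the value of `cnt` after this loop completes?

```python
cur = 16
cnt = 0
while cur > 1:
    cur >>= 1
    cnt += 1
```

Count right shifts until 1
`cnt` takes the values: 0 → 1 → 2 → 3 → 4

Answer: 4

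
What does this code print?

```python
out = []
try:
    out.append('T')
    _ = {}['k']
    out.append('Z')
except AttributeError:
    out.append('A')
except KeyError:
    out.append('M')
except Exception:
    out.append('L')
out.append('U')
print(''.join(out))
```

Execution trace: 'T' (try body) → 'M' (except KeyError) → 'U' (after the try/except). Output: TMU

Answer: TMU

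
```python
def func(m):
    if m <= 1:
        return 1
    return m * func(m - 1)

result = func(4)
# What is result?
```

func(4) = 4 * 3 * 2 * 1 = 24

Answer: 24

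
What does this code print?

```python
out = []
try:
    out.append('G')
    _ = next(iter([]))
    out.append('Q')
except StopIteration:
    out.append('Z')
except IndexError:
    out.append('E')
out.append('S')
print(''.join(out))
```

Execution trace: 'G' (try body) → 'Z' (except StopIteration) → 'S' (after the try/except). Output: GZS

Answer: GZS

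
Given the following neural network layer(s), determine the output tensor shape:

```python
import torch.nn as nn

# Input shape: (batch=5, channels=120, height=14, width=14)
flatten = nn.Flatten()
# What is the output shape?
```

Input: (5, 120, 14, 14) -> Output: (5, 23520)

Answer: (5, 23520)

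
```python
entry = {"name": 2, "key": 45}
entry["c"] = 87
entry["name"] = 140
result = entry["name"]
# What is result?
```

Trace:
`entry = {"name": 2, "key": 45}` → entry = {'name': 2, 'key': 45}
`entry["c"] = 87` → entry = {'name': 2, 'key': 45, 'c': 87}
`entry["name"] = 140` → entry = {'name': 140, 'key': 45, 'c': 87}
`result = entry["name"]` → result = 140
So result = 140

Answer: 140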